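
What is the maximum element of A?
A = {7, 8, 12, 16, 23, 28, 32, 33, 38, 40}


Set A = {7, 8, 12, 16, 23, 28, 32, 33, 38, 40}
Elements in ascending order: 7, 8, 12, 16, 23, 28, 32, 33, 38, 40
The largest element is 40.

40


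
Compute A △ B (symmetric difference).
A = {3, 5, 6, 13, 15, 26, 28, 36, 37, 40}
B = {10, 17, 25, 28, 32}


Set A = {3, 5, 6, 13, 15, 26, 28, 36, 37, 40}
Set B = {10, 17, 25, 28, 32}
A △ B = (A \ B) ∪ (B \ A)
Elements in A but not B: {3, 5, 6, 13, 15, 26, 36, 37, 40}
Elements in B but not A: {10, 17, 25, 32}
A △ B = {3, 5, 6, 10, 13, 15, 17, 25, 26, 32, 36, 37, 40}

{3, 5, 6, 10, 13, 15, 17, 25, 26, 32, 36, 37, 40}


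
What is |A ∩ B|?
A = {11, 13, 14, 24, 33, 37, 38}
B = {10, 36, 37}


Set A = {11, 13, 14, 24, 33, 37, 38}
Set B = {10, 36, 37}
A ∩ B = {37}
|A ∩ B| = 1

1


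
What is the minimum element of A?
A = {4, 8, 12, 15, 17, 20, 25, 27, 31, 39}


Set A = {4, 8, 12, 15, 17, 20, 25, 27, 31, 39}
Elements in ascending order: 4, 8, 12, 15, 17, 20, 25, 27, 31, 39
The smallest element is 4.

4


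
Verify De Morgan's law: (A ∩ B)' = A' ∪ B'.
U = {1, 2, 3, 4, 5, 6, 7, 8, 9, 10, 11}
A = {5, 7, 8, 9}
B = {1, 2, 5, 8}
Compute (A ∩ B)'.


U = {1, 2, 3, 4, 5, 6, 7, 8, 9, 10, 11}
A = {5, 7, 8, 9}, B = {1, 2, 5, 8}
A ∩ B = {5, 8}
(A ∩ B)' = U \ (A ∩ B) = {1, 2, 3, 4, 6, 7, 9, 10, 11}
Verification via A' ∪ B': A' = {1, 2, 3, 4, 6, 10, 11}, B' = {3, 4, 6, 7, 9, 10, 11}
A' ∪ B' = {1, 2, 3, 4, 6, 7, 9, 10, 11} ✓

{1, 2, 3, 4, 6, 7, 9, 10, 11}


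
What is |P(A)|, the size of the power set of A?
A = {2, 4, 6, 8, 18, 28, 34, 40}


Set A = {2, 4, 6, 8, 18, 28, 34, 40}
|A| = 8
The power set P(A) contains all subsets of A.
|P(A)| = 2^|A| = 2^8 = 256

256


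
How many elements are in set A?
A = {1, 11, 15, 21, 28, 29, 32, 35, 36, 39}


Set A = {1, 11, 15, 21, 28, 29, 32, 35, 36, 39}
Listing elements: 1, 11, 15, 21, 28, 29, 32, 35, 36, 39
Counting: 10 elements
|A| = 10

10


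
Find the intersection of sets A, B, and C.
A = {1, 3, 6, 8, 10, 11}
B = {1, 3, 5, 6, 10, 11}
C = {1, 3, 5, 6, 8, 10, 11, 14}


Set A = {1, 3, 6, 8, 10, 11}
Set B = {1, 3, 5, 6, 10, 11}
Set C = {1, 3, 5, 6, 8, 10, 11, 14}
First, A ∩ B = {1, 3, 6, 10, 11}
Then, (A ∩ B) ∩ C = {1, 3, 6, 10, 11}

{1, 3, 6, 10, 11}


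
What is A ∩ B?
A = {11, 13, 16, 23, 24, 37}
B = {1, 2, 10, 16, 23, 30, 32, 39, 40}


Set A = {11, 13, 16, 23, 24, 37}
Set B = {1, 2, 10, 16, 23, 30, 32, 39, 40}
A ∩ B includes only elements in both sets.
Check each element of A against B:
11 ✗, 13 ✗, 16 ✓, 23 ✓, 24 ✗, 37 ✗
A ∩ B = {16, 23}

{16, 23}


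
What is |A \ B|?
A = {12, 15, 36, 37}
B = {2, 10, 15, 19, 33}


Set A = {12, 15, 36, 37}
Set B = {2, 10, 15, 19, 33}
A \ B = {12, 36, 37}
|A \ B| = 3

3


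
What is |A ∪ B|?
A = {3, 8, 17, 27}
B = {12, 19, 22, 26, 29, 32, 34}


Set A = {3, 8, 17, 27}, |A| = 4
Set B = {12, 19, 22, 26, 29, 32, 34}, |B| = 7
A ∩ B = {}, |A ∩ B| = 0
|A ∪ B| = |A| + |B| - |A ∩ B| = 4 + 7 - 0 = 11

11


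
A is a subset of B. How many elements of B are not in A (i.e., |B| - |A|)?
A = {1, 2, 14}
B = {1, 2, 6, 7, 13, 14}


Set A = {1, 2, 14}, |A| = 3
Set B = {1, 2, 6, 7, 13, 14}, |B| = 6
Since A ⊆ B: B \ A = {6, 7, 13}
|B| - |A| = 6 - 3 = 3

3


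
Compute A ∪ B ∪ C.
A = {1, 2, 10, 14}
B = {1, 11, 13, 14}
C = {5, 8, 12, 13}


Set A = {1, 2, 10, 14}
Set B = {1, 11, 13, 14}
Set C = {5, 8, 12, 13}
First, A ∪ B = {1, 2, 10, 11, 13, 14}
Then, (A ∪ B) ∪ C = {1, 2, 5, 8, 10, 11, 12, 13, 14}

{1, 2, 5, 8, 10, 11, 12, 13, 14}


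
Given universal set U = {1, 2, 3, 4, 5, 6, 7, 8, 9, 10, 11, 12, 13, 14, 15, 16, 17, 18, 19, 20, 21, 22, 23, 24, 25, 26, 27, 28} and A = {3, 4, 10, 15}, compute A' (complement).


Universal set U = {1, 2, 3, 4, 5, 6, 7, 8, 9, 10, 11, 12, 13, 14, 15, 16, 17, 18, 19, 20, 21, 22, 23, 24, 25, 26, 27, 28}
Set A = {3, 4, 10, 15}
A' = U \ A = elements in U but not in A
Checking each element of U:
1 (not in A, include), 2 (not in A, include), 3 (in A, exclude), 4 (in A, exclude), 5 (not in A, include), 6 (not in A, include), 7 (not in A, include), 8 (not in A, include), 9 (not in A, include), 10 (in A, exclude), 11 (not in A, include), 12 (not in A, include), 13 (not in A, include), 14 (not in A, include), 15 (in A, exclude), 16 (not in A, include), 17 (not in A, include), 18 (not in A, include), 19 (not in A, include), 20 (not in A, include), 21 (not in A, include), 22 (not in A, include), 23 (not in A, include), 24 (not in A, include), 25 (not in A, include), 26 (not in A, include), 27 (not in A, include), 28 (not in A, include)
A' = {1, 2, 5, 6, 7, 8, 9, 11, 12, 13, 14, 16, 17, 18, 19, 20, 21, 22, 23, 24, 25, 26, 27, 28}

{1, 2, 5, 6, 7, 8, 9, 11, 12, 13, 14, 16, 17, 18, 19, 20, 21, 22, 23, 24, 25, 26, 27, 28}


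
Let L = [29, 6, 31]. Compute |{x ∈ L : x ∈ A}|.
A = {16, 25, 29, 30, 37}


Set A = {16, 25, 29, 30, 37}
Candidates: [29, 6, 31]
Check each candidate:
29 ∈ A, 6 ∉ A, 31 ∉ A
Count of candidates in A: 1

1


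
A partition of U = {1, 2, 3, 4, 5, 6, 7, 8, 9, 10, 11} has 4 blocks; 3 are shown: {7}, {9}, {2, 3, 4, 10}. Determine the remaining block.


U = {1, 2, 3, 4, 5, 6, 7, 8, 9, 10, 11}
Shown blocks: {7}, {9}, {2, 3, 4, 10}
A partition's blocks are pairwise disjoint and cover U, so the missing block = U \ (union of shown blocks).
Union of shown blocks: {2, 3, 4, 7, 9, 10}
Missing block = U \ (union) = {1, 5, 6, 8, 11}

{1, 5, 6, 8, 11}


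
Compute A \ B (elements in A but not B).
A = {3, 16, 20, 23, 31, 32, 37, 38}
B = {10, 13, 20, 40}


Set A = {3, 16, 20, 23, 31, 32, 37, 38}
Set B = {10, 13, 20, 40}
A \ B includes elements in A that are not in B.
Check each element of A:
3 (not in B, keep), 16 (not in B, keep), 20 (in B, remove), 23 (not in B, keep), 31 (not in B, keep), 32 (not in B, keep), 37 (not in B, keep), 38 (not in B, keep)
A \ B = {3, 16, 23, 31, 32, 37, 38}

{3, 16, 23, 31, 32, 37, 38}


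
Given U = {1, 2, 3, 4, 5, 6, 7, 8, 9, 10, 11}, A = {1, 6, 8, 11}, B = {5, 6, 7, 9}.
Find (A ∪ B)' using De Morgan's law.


U = {1, 2, 3, 4, 5, 6, 7, 8, 9, 10, 11}
A = {1, 6, 8, 11}, B = {5, 6, 7, 9}
A ∪ B = {1, 5, 6, 7, 8, 9, 11}
(A ∪ B)' = U \ (A ∪ B) = {2, 3, 4, 10}
Verification via A' ∩ B': A' = {2, 3, 4, 5, 7, 9, 10}, B' = {1, 2, 3, 4, 8, 10, 11}
A' ∩ B' = {2, 3, 4, 10} ✓

{2, 3, 4, 10}


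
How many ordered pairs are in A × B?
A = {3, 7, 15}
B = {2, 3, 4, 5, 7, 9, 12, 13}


Set A = {3, 7, 15} has 3 elements.
Set B = {2, 3, 4, 5, 7, 9, 12, 13} has 8 elements.
|A × B| = |A| × |B| = 3 × 8 = 24

24


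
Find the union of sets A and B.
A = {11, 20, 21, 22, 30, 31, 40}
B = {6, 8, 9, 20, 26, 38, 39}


Set A = {11, 20, 21, 22, 30, 31, 40}
Set B = {6, 8, 9, 20, 26, 38, 39}
A ∪ B includes all elements in either set.
Elements from A: {11, 20, 21, 22, 30, 31, 40}
Elements from B not already included: {6, 8, 9, 26, 38, 39}
A ∪ B = {6, 8, 9, 11, 20, 21, 22, 26, 30, 31, 38, 39, 40}

{6, 8, 9, 11, 20, 21, 22, 26, 30, 31, 38, 39, 40}


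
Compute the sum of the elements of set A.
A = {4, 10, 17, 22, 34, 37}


Set A = {4, 10, 17, 22, 34, 37}
Sum = 4 + 10 + 17 + 22 + 34 + 37 = 124

124


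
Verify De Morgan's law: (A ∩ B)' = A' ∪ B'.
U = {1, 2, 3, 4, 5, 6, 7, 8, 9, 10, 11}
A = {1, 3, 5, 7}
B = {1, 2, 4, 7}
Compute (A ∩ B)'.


U = {1, 2, 3, 4, 5, 6, 7, 8, 9, 10, 11}
A = {1, 3, 5, 7}, B = {1, 2, 4, 7}
A ∩ B = {1, 7}
(A ∩ B)' = U \ (A ∩ B) = {2, 3, 4, 5, 6, 8, 9, 10, 11}
Verification via A' ∪ B': A' = {2, 4, 6, 8, 9, 10, 11}, B' = {3, 5, 6, 8, 9, 10, 11}
A' ∪ B' = {2, 3, 4, 5, 6, 8, 9, 10, 11} ✓

{2, 3, 4, 5, 6, 8, 9, 10, 11}


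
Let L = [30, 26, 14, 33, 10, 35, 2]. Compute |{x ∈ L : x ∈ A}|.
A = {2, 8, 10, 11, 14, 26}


Set A = {2, 8, 10, 11, 14, 26}
Candidates: [30, 26, 14, 33, 10, 35, 2]
Check each candidate:
30 ∉ A, 26 ∈ A, 14 ∈ A, 33 ∉ A, 10 ∈ A, 35 ∉ A, 2 ∈ A
Count of candidates in A: 4

4


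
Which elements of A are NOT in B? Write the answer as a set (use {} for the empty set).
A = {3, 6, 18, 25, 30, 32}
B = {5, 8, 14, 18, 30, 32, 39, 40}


Set A = {3, 6, 18, 25, 30, 32}
Set B = {5, 8, 14, 18, 30, 32, 39, 40}
Check each element of A against B:
3 ∉ B (include), 6 ∉ B (include), 18 ∈ B, 25 ∉ B (include), 30 ∈ B, 32 ∈ B
Elements of A not in B: {3, 6, 25}

{3, 6, 25}


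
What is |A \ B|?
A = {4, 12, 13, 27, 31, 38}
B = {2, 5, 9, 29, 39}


Set A = {4, 12, 13, 27, 31, 38}
Set B = {2, 5, 9, 29, 39}
A \ B = {4, 12, 13, 27, 31, 38}
|A \ B| = 6

6


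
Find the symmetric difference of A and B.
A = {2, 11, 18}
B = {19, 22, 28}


Set A = {2, 11, 18}
Set B = {19, 22, 28}
A △ B = (A \ B) ∪ (B \ A)
Elements in A but not B: {2, 11, 18}
Elements in B but not A: {19, 22, 28}
A △ B = {2, 11, 18, 19, 22, 28}

{2, 11, 18, 19, 22, 28}


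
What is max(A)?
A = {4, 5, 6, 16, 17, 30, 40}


Set A = {4, 5, 6, 16, 17, 30, 40}
Elements in ascending order: 4, 5, 6, 16, 17, 30, 40
The largest element is 40.

40


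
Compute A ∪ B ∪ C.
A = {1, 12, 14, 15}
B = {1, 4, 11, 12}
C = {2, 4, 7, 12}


Set A = {1, 12, 14, 15}
Set B = {1, 4, 11, 12}
Set C = {2, 4, 7, 12}
First, A ∪ B = {1, 4, 11, 12, 14, 15}
Then, (A ∪ B) ∪ C = {1, 2, 4, 7, 11, 12, 14, 15}

{1, 2, 4, 7, 11, 12, 14, 15}


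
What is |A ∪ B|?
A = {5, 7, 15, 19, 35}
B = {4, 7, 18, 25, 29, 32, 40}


Set A = {5, 7, 15, 19, 35}, |A| = 5
Set B = {4, 7, 18, 25, 29, 32, 40}, |B| = 7
A ∩ B = {7}, |A ∩ B| = 1
|A ∪ B| = |A| + |B| - |A ∩ B| = 5 + 7 - 1 = 11

11


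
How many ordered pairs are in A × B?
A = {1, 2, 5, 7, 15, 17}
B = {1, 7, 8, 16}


Set A = {1, 2, 5, 7, 15, 17} has 6 elements.
Set B = {1, 7, 8, 16} has 4 elements.
|A × B| = |A| × |B| = 6 × 4 = 24

24


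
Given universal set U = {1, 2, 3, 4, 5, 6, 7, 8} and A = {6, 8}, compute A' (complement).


Universal set U = {1, 2, 3, 4, 5, 6, 7, 8}
Set A = {6, 8}
A' = U \ A = elements in U but not in A
Checking each element of U:
1 (not in A, include), 2 (not in A, include), 3 (not in A, include), 4 (not in A, include), 5 (not in A, include), 6 (in A, exclude), 7 (not in A, include), 8 (in A, exclude)
A' = {1, 2, 3, 4, 5, 7}

{1, 2, 3, 4, 5, 7}


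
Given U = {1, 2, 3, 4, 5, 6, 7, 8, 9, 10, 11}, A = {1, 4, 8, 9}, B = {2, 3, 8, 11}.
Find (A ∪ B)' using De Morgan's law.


U = {1, 2, 3, 4, 5, 6, 7, 8, 9, 10, 11}
A = {1, 4, 8, 9}, B = {2, 3, 8, 11}
A ∪ B = {1, 2, 3, 4, 8, 9, 11}
(A ∪ B)' = U \ (A ∪ B) = {5, 6, 7, 10}
Verification via A' ∩ B': A' = {2, 3, 5, 6, 7, 10, 11}, B' = {1, 4, 5, 6, 7, 9, 10}
A' ∩ B' = {5, 6, 7, 10} ✓

{5, 6, 7, 10}


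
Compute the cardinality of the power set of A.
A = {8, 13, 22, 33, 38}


Set A = {8, 13, 22, 33, 38}
|A| = 5
The power set P(A) contains all subsets of A.
|P(A)| = 2^|A| = 2^5 = 32

32


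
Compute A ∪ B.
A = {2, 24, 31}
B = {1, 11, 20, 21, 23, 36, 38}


Set A = {2, 24, 31}
Set B = {1, 11, 20, 21, 23, 36, 38}
A ∪ B includes all elements in either set.
Elements from A: {2, 24, 31}
Elements from B not already included: {1, 11, 20, 21, 23, 36, 38}
A ∪ B = {1, 2, 11, 20, 21, 23, 24, 31, 36, 38}

{1, 2, 11, 20, 21, 23, 24, 31, 36, 38}


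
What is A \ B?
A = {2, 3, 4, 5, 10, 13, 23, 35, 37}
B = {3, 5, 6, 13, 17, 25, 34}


Set A = {2, 3, 4, 5, 10, 13, 23, 35, 37}
Set B = {3, 5, 6, 13, 17, 25, 34}
A \ B includes elements in A that are not in B.
Check each element of A:
2 (not in B, keep), 3 (in B, remove), 4 (not in B, keep), 5 (in B, remove), 10 (not in B, keep), 13 (in B, remove), 23 (not in B, keep), 35 (not in B, keep), 37 (not in B, keep)
A \ B = {2, 4, 10, 23, 35, 37}

{2, 4, 10, 23, 35, 37}


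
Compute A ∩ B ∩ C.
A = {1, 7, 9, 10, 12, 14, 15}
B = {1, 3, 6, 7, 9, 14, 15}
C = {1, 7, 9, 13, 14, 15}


Set A = {1, 7, 9, 10, 12, 14, 15}
Set B = {1, 3, 6, 7, 9, 14, 15}
Set C = {1, 7, 9, 13, 14, 15}
First, A ∩ B = {1, 7, 9, 14, 15}
Then, (A ∩ B) ∩ C = {1, 7, 9, 14, 15}

{1, 7, 9, 14, 15}


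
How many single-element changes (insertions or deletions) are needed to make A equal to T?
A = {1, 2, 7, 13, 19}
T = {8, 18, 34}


Set A = {1, 2, 7, 13, 19}
Set T = {8, 18, 34}
Elements to remove from A (in A, not in T): {1, 2, 7, 13, 19} → 5 removals
Elements to add to A (in T, not in A): {8, 18, 34} → 3 additions
Total edits = 5 + 3 = 8

8


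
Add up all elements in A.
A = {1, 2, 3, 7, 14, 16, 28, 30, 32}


Set A = {1, 2, 3, 7, 14, 16, 28, 30, 32}
Sum = 1 + 2 + 3 + 7 + 14 + 16 + 28 + 30 + 32 = 133

133


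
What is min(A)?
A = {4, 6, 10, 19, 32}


Set A = {4, 6, 10, 19, 32}
Elements in ascending order: 4, 6, 10, 19, 32
The smallest element is 4.

4


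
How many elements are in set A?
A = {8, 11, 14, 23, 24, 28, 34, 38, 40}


Set A = {8, 11, 14, 23, 24, 28, 34, 38, 40}
Listing elements: 8, 11, 14, 23, 24, 28, 34, 38, 40
Counting: 9 elements
|A| = 9

9


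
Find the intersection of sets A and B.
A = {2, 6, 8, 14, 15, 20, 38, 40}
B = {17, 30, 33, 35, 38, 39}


Set A = {2, 6, 8, 14, 15, 20, 38, 40}
Set B = {17, 30, 33, 35, 38, 39}
A ∩ B includes only elements in both sets.
Check each element of A against B:
2 ✗, 6 ✗, 8 ✗, 14 ✗, 15 ✗, 20 ✗, 38 ✓, 40 ✗
A ∩ B = {38}

{38}


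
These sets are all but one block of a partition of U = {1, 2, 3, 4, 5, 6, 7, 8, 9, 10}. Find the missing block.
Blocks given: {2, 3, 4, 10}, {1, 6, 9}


U = {1, 2, 3, 4, 5, 6, 7, 8, 9, 10}
Shown blocks: {2, 3, 4, 10}, {1, 6, 9}
A partition's blocks are pairwise disjoint and cover U, so the missing block = U \ (union of shown blocks).
Union of shown blocks: {1, 2, 3, 4, 6, 9, 10}
Missing block = U \ (union) = {5, 7, 8}

{5, 7, 8}


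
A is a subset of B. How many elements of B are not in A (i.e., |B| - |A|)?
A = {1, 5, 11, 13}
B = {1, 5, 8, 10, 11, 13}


Set A = {1, 5, 11, 13}, |A| = 4
Set B = {1, 5, 8, 10, 11, 13}, |B| = 6
Since A ⊆ B: B \ A = {8, 10}
|B| - |A| = 6 - 4 = 2

2


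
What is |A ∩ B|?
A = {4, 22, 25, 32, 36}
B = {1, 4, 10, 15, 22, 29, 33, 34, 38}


Set A = {4, 22, 25, 32, 36}
Set B = {1, 4, 10, 15, 22, 29, 33, 34, 38}
A ∩ B = {4, 22}
|A ∩ B| = 2

2


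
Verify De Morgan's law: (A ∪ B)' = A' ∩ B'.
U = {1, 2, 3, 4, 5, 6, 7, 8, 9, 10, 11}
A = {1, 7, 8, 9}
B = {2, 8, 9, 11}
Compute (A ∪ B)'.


U = {1, 2, 3, 4, 5, 6, 7, 8, 9, 10, 11}
A = {1, 7, 8, 9}, B = {2, 8, 9, 11}
A ∪ B = {1, 2, 7, 8, 9, 11}
(A ∪ B)' = U \ (A ∪ B) = {3, 4, 5, 6, 10}
Verification via A' ∩ B': A' = {2, 3, 4, 5, 6, 10, 11}, B' = {1, 3, 4, 5, 6, 7, 10}
A' ∩ B' = {3, 4, 5, 6, 10} ✓

{3, 4, 5, 6, 10}


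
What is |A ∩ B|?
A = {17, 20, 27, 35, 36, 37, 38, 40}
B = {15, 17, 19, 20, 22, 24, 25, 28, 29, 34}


Set A = {17, 20, 27, 35, 36, 37, 38, 40}
Set B = {15, 17, 19, 20, 22, 24, 25, 28, 29, 34}
A ∩ B = {17, 20}
|A ∩ B| = 2

2


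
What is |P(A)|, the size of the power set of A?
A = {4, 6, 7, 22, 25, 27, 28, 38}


Set A = {4, 6, 7, 22, 25, 27, 28, 38}
|A| = 8
The power set P(A) contains all subsets of A.
|P(A)| = 2^|A| = 2^8 = 256

256


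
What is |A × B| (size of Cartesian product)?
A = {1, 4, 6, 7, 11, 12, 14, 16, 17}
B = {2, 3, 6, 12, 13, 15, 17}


Set A = {1, 4, 6, 7, 11, 12, 14, 16, 17} has 9 elements.
Set B = {2, 3, 6, 12, 13, 15, 17} has 7 elements.
|A × B| = |A| × |B| = 9 × 7 = 63

63


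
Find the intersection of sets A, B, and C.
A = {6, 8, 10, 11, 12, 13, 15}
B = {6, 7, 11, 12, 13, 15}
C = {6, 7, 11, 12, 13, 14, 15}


Set A = {6, 8, 10, 11, 12, 13, 15}
Set B = {6, 7, 11, 12, 13, 15}
Set C = {6, 7, 11, 12, 13, 14, 15}
First, A ∩ B = {6, 11, 12, 13, 15}
Then, (A ∩ B) ∩ C = {6, 11, 12, 13, 15}

{6, 11, 12, 13, 15}


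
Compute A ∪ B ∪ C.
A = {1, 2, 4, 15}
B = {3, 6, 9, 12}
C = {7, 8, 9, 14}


Set A = {1, 2, 4, 15}
Set B = {3, 6, 9, 12}
Set C = {7, 8, 9, 14}
First, A ∪ B = {1, 2, 3, 4, 6, 9, 12, 15}
Then, (A ∪ B) ∪ C = {1, 2, 3, 4, 6, 7, 8, 9, 12, 14, 15}

{1, 2, 3, 4, 6, 7, 8, 9, 12, 14, 15}


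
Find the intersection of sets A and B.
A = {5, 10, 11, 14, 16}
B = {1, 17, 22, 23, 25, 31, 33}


Set A = {5, 10, 11, 14, 16}
Set B = {1, 17, 22, 23, 25, 31, 33}
A ∩ B includes only elements in both sets.
Check each element of A against B:
5 ✗, 10 ✗, 11 ✗, 14 ✗, 16 ✗
A ∩ B = {}

{}


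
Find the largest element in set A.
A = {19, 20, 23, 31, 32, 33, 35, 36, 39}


Set A = {19, 20, 23, 31, 32, 33, 35, 36, 39}
Elements in ascending order: 19, 20, 23, 31, 32, 33, 35, 36, 39
The largest element is 39.

39


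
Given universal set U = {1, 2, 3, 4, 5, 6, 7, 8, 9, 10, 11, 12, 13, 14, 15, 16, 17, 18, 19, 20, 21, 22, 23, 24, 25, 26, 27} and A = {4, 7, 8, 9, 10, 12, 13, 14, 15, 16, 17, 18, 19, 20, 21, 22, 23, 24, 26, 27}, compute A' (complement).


Universal set U = {1, 2, 3, 4, 5, 6, 7, 8, 9, 10, 11, 12, 13, 14, 15, 16, 17, 18, 19, 20, 21, 22, 23, 24, 25, 26, 27}
Set A = {4, 7, 8, 9, 10, 12, 13, 14, 15, 16, 17, 18, 19, 20, 21, 22, 23, 24, 26, 27}
A' = U \ A = elements in U but not in A
Checking each element of U:
1 (not in A, include), 2 (not in A, include), 3 (not in A, include), 4 (in A, exclude), 5 (not in A, include), 6 (not in A, include), 7 (in A, exclude), 8 (in A, exclude), 9 (in A, exclude), 10 (in A, exclude), 11 (not in A, include), 12 (in A, exclude), 13 (in A, exclude), 14 (in A, exclude), 15 (in A, exclude), 16 (in A, exclude), 17 (in A, exclude), 18 (in A, exclude), 19 (in A, exclude), 20 (in A, exclude), 21 (in A, exclude), 22 (in A, exclude), 23 (in A, exclude), 24 (in A, exclude), 25 (not in A, include), 26 (in A, exclude), 27 (in A, exclude)
A' = {1, 2, 3, 5, 6, 11, 25}

{1, 2, 3, 5, 6, 11, 25}


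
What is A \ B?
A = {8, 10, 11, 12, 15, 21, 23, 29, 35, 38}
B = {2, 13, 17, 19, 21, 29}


Set A = {8, 10, 11, 12, 15, 21, 23, 29, 35, 38}
Set B = {2, 13, 17, 19, 21, 29}
A \ B includes elements in A that are not in B.
Check each element of A:
8 (not in B, keep), 10 (not in B, keep), 11 (not in B, keep), 12 (not in B, keep), 15 (not in B, keep), 21 (in B, remove), 23 (not in B, keep), 29 (in B, remove), 35 (not in B, keep), 38 (not in B, keep)
A \ B = {8, 10, 11, 12, 15, 23, 35, 38}

{8, 10, 11, 12, 15, 23, 35, 38}


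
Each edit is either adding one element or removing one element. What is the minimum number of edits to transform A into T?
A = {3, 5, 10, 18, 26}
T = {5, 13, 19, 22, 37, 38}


Set A = {3, 5, 10, 18, 26}
Set T = {5, 13, 19, 22, 37, 38}
Elements to remove from A (in A, not in T): {3, 10, 18, 26} → 4 removals
Elements to add to A (in T, not in A): {13, 19, 22, 37, 38} → 5 additions
Total edits = 4 + 5 = 9

9


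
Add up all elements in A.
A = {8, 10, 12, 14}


Set A = {8, 10, 12, 14}
Sum = 8 + 10 + 12 + 14 = 44

44


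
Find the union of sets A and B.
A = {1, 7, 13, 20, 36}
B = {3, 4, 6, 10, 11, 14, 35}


Set A = {1, 7, 13, 20, 36}
Set B = {3, 4, 6, 10, 11, 14, 35}
A ∪ B includes all elements in either set.
Elements from A: {1, 7, 13, 20, 36}
Elements from B not already included: {3, 4, 6, 10, 11, 14, 35}
A ∪ B = {1, 3, 4, 6, 7, 10, 11, 13, 14, 20, 35, 36}

{1, 3, 4, 6, 7, 10, 11, 13, 14, 20, 35, 36}


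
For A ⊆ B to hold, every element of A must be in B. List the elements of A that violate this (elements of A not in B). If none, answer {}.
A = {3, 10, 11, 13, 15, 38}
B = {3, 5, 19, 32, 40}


Set A = {3, 10, 11, 13, 15, 38}
Set B = {3, 5, 19, 32, 40}
Check each element of A against B:
3 ∈ B, 10 ∉ B (include), 11 ∉ B (include), 13 ∉ B (include), 15 ∉ B (include), 38 ∉ B (include)
Elements of A not in B: {10, 11, 13, 15, 38}

{10, 11, 13, 15, 38}


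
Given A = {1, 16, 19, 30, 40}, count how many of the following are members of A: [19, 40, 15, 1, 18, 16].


Set A = {1, 16, 19, 30, 40}
Candidates: [19, 40, 15, 1, 18, 16]
Check each candidate:
19 ∈ A, 40 ∈ A, 15 ∉ A, 1 ∈ A, 18 ∉ A, 16 ∈ A
Count of candidates in A: 4

4


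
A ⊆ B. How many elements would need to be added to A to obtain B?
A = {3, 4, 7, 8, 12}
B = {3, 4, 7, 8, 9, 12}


Set A = {3, 4, 7, 8, 12}, |A| = 5
Set B = {3, 4, 7, 8, 9, 12}, |B| = 6
Since A ⊆ B: B \ A = {9}
|B| - |A| = 6 - 5 = 1

1


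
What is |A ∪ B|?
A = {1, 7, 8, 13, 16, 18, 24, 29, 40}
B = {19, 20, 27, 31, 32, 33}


Set A = {1, 7, 8, 13, 16, 18, 24, 29, 40}, |A| = 9
Set B = {19, 20, 27, 31, 32, 33}, |B| = 6
A ∩ B = {}, |A ∩ B| = 0
|A ∪ B| = |A| + |B| - |A ∩ B| = 9 + 6 - 0 = 15

15


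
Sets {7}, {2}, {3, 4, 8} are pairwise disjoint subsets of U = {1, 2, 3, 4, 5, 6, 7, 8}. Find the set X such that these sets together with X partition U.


U = {1, 2, 3, 4, 5, 6, 7, 8}
Shown blocks: {7}, {2}, {3, 4, 8}
A partition's blocks are pairwise disjoint and cover U, so the missing block = U \ (union of shown blocks).
Union of shown blocks: {2, 3, 4, 7, 8}
Missing block = U \ (union) = {1, 5, 6}

{1, 5, 6}


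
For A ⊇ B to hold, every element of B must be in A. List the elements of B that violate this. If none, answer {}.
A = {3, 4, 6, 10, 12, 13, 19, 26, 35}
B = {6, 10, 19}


Set A = {3, 4, 6, 10, 12, 13, 19, 26, 35}
Set B = {6, 10, 19}
Check each element of B against A:
6 ∈ A, 10 ∈ A, 19 ∈ A
Elements of B not in A: {}

{}


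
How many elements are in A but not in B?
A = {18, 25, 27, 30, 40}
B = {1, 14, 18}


Set A = {18, 25, 27, 30, 40}
Set B = {1, 14, 18}
A \ B = {25, 27, 30, 40}
|A \ B| = 4

4


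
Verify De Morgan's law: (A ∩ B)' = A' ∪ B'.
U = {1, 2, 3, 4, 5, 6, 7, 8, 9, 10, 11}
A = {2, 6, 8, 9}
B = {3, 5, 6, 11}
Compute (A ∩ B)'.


U = {1, 2, 3, 4, 5, 6, 7, 8, 9, 10, 11}
A = {2, 6, 8, 9}, B = {3, 5, 6, 11}
A ∩ B = {6}
(A ∩ B)' = U \ (A ∩ B) = {1, 2, 3, 4, 5, 7, 8, 9, 10, 11}
Verification via A' ∪ B': A' = {1, 3, 4, 5, 7, 10, 11}, B' = {1, 2, 4, 7, 8, 9, 10}
A' ∪ B' = {1, 2, 3, 4, 5, 7, 8, 9, 10, 11} ✓

{1, 2, 3, 4, 5, 7, 8, 9, 10, 11}


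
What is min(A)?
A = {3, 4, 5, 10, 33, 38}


Set A = {3, 4, 5, 10, 33, 38}
Elements in ascending order: 3, 4, 5, 10, 33, 38
The smallest element is 3.

3


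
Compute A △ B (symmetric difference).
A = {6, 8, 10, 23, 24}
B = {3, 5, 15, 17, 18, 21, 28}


Set A = {6, 8, 10, 23, 24}
Set B = {3, 5, 15, 17, 18, 21, 28}
A △ B = (A \ B) ∪ (B \ A)
Elements in A but not B: {6, 8, 10, 23, 24}
Elements in B but not A: {3, 5, 15, 17, 18, 21, 28}
A △ B = {3, 5, 6, 8, 10, 15, 17, 18, 21, 23, 24, 28}

{3, 5, 6, 8, 10, 15, 17, 18, 21, 23, 24, 28}


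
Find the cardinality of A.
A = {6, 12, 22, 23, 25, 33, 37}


Set A = {6, 12, 22, 23, 25, 33, 37}
Listing elements: 6, 12, 22, 23, 25, 33, 37
Counting: 7 elements
|A| = 7

7


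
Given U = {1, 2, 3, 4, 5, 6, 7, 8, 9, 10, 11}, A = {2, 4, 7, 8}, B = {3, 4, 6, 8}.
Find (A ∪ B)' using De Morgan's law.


U = {1, 2, 3, 4, 5, 6, 7, 8, 9, 10, 11}
A = {2, 4, 7, 8}, B = {3, 4, 6, 8}
A ∪ B = {2, 3, 4, 6, 7, 8}
(A ∪ B)' = U \ (A ∪ B) = {1, 5, 9, 10, 11}
Verification via A' ∩ B': A' = {1, 3, 5, 6, 9, 10, 11}, B' = {1, 2, 5, 7, 9, 10, 11}
A' ∩ B' = {1, 5, 9, 10, 11} ✓

{1, 5, 9, 10, 11}


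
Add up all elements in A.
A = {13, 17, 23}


Set A = {13, 17, 23}
Sum = 13 + 17 + 23 = 53

53


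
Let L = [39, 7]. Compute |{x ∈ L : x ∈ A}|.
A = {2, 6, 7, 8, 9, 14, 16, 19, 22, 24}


Set A = {2, 6, 7, 8, 9, 14, 16, 19, 22, 24}
Candidates: [39, 7]
Check each candidate:
39 ∉ A, 7 ∈ A
Count of candidates in A: 1

1


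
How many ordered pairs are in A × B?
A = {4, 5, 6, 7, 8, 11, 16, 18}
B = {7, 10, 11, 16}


Set A = {4, 5, 6, 7, 8, 11, 16, 18} has 8 elements.
Set B = {7, 10, 11, 16} has 4 elements.
|A × B| = |A| × |B| = 8 × 4 = 32

32


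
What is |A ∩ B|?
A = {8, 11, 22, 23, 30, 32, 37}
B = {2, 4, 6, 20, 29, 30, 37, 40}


Set A = {8, 11, 22, 23, 30, 32, 37}
Set B = {2, 4, 6, 20, 29, 30, 37, 40}
A ∩ B = {30, 37}
|A ∩ B| = 2

2


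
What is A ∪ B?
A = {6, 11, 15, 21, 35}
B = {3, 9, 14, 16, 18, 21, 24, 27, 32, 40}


Set A = {6, 11, 15, 21, 35}
Set B = {3, 9, 14, 16, 18, 21, 24, 27, 32, 40}
A ∪ B includes all elements in either set.
Elements from A: {6, 11, 15, 21, 35}
Elements from B not already included: {3, 9, 14, 16, 18, 24, 27, 32, 40}
A ∪ B = {3, 6, 9, 11, 14, 15, 16, 18, 21, 24, 27, 32, 35, 40}

{3, 6, 9, 11, 14, 15, 16, 18, 21, 24, 27, 32, 35, 40}


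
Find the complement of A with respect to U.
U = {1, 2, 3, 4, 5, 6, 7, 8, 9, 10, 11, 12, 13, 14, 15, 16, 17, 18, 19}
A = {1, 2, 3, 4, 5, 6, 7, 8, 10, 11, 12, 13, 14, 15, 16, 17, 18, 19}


Universal set U = {1, 2, 3, 4, 5, 6, 7, 8, 9, 10, 11, 12, 13, 14, 15, 16, 17, 18, 19}
Set A = {1, 2, 3, 4, 5, 6, 7, 8, 10, 11, 12, 13, 14, 15, 16, 17, 18, 19}
A' = U \ A = elements in U but not in A
Checking each element of U:
1 (in A, exclude), 2 (in A, exclude), 3 (in A, exclude), 4 (in A, exclude), 5 (in A, exclude), 6 (in A, exclude), 7 (in A, exclude), 8 (in A, exclude), 9 (not in A, include), 10 (in A, exclude), 11 (in A, exclude), 12 (in A, exclude), 13 (in A, exclude), 14 (in A, exclude), 15 (in A, exclude), 16 (in A, exclude), 17 (in A, exclude), 18 (in A, exclude), 19 (in A, exclude)
A' = {9}

{9}


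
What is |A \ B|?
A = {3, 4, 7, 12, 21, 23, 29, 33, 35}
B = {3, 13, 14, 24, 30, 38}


Set A = {3, 4, 7, 12, 21, 23, 29, 33, 35}
Set B = {3, 13, 14, 24, 30, 38}
A \ B = {4, 7, 12, 21, 23, 29, 33, 35}
|A \ B| = 8

8


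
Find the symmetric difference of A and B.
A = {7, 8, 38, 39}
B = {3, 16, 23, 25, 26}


Set A = {7, 8, 38, 39}
Set B = {3, 16, 23, 25, 26}
A △ B = (A \ B) ∪ (B \ A)
Elements in A but not B: {7, 8, 38, 39}
Elements in B but not A: {3, 16, 23, 25, 26}
A △ B = {3, 7, 8, 16, 23, 25, 26, 38, 39}

{3, 7, 8, 16, 23, 25, 26, 38, 39}


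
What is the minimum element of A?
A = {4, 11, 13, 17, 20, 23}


Set A = {4, 11, 13, 17, 20, 23}
Elements in ascending order: 4, 11, 13, 17, 20, 23
The smallest element is 4.

4


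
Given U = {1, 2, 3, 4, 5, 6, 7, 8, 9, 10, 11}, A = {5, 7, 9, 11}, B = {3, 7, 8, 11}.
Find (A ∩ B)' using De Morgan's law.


U = {1, 2, 3, 4, 5, 6, 7, 8, 9, 10, 11}
A = {5, 7, 9, 11}, B = {3, 7, 8, 11}
A ∩ B = {7, 11}
(A ∩ B)' = U \ (A ∩ B) = {1, 2, 3, 4, 5, 6, 8, 9, 10}
Verification via A' ∪ B': A' = {1, 2, 3, 4, 6, 8, 10}, B' = {1, 2, 4, 5, 6, 9, 10}
A' ∪ B' = {1, 2, 3, 4, 5, 6, 8, 9, 10} ✓

{1, 2, 3, 4, 5, 6, 8, 9, 10}


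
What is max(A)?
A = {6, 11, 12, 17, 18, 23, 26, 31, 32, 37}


Set A = {6, 11, 12, 17, 18, 23, 26, 31, 32, 37}
Elements in ascending order: 6, 11, 12, 17, 18, 23, 26, 31, 32, 37
The largest element is 37.

37


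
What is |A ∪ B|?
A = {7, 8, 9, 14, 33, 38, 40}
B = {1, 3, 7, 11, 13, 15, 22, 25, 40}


Set A = {7, 8, 9, 14, 33, 38, 40}, |A| = 7
Set B = {1, 3, 7, 11, 13, 15, 22, 25, 40}, |B| = 9
A ∩ B = {7, 40}, |A ∩ B| = 2
|A ∪ B| = |A| + |B| - |A ∩ B| = 7 + 9 - 2 = 14

14


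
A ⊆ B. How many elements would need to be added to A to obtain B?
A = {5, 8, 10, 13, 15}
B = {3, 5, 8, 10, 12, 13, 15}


Set A = {5, 8, 10, 13, 15}, |A| = 5
Set B = {3, 5, 8, 10, 12, 13, 15}, |B| = 7
Since A ⊆ B: B \ A = {3, 12}
|B| - |A| = 7 - 5 = 2

2


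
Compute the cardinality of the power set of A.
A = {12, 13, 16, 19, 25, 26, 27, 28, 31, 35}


Set A = {12, 13, 16, 19, 25, 26, 27, 28, 31, 35}
|A| = 10
The power set P(A) contains all subsets of A.
|P(A)| = 2^|A| = 2^10 = 1024

1024


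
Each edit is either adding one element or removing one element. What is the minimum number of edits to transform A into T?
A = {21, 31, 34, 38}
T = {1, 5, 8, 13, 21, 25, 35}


Set A = {21, 31, 34, 38}
Set T = {1, 5, 8, 13, 21, 25, 35}
Elements to remove from A (in A, not in T): {31, 34, 38} → 3 removals
Elements to add to A (in T, not in A): {1, 5, 8, 13, 25, 35} → 6 additions
Total edits = 3 + 6 = 9

9


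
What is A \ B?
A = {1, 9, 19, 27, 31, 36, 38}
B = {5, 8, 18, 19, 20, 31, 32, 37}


Set A = {1, 9, 19, 27, 31, 36, 38}
Set B = {5, 8, 18, 19, 20, 31, 32, 37}
A \ B includes elements in A that are not in B.
Check each element of A:
1 (not in B, keep), 9 (not in B, keep), 19 (in B, remove), 27 (not in B, keep), 31 (in B, remove), 36 (not in B, keep), 38 (not in B, keep)
A \ B = {1, 9, 27, 36, 38}

{1, 9, 27, 36, 38}


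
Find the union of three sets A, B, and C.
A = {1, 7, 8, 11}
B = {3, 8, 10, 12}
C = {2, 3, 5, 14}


Set A = {1, 7, 8, 11}
Set B = {3, 8, 10, 12}
Set C = {2, 3, 5, 14}
First, A ∪ B = {1, 3, 7, 8, 10, 11, 12}
Then, (A ∪ B) ∪ C = {1, 2, 3, 5, 7, 8, 10, 11, 12, 14}

{1, 2, 3, 5, 7, 8, 10, 11, 12, 14}


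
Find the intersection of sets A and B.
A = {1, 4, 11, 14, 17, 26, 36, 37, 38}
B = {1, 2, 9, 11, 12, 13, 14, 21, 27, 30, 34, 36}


Set A = {1, 4, 11, 14, 17, 26, 36, 37, 38}
Set B = {1, 2, 9, 11, 12, 13, 14, 21, 27, 30, 34, 36}
A ∩ B includes only elements in both sets.
Check each element of A against B:
1 ✓, 4 ✗, 11 ✓, 14 ✓, 17 ✗, 26 ✗, 36 ✓, 37 ✗, 38 ✗
A ∩ B = {1, 11, 14, 36}

{1, 11, 14, 36}


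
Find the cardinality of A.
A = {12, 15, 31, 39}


Set A = {12, 15, 31, 39}
Listing elements: 12, 15, 31, 39
Counting: 4 elements
|A| = 4

4


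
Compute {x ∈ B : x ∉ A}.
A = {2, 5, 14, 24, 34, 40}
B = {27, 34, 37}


Set A = {2, 5, 14, 24, 34, 40}
Set B = {27, 34, 37}
Check each element of B against A:
27 ∉ A (include), 34 ∈ A, 37 ∉ A (include)
Elements of B not in A: {27, 37}

{27, 37}


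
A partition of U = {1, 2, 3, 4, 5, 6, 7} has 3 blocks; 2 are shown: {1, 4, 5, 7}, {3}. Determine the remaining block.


U = {1, 2, 3, 4, 5, 6, 7}
Shown blocks: {1, 4, 5, 7}, {3}
A partition's blocks are pairwise disjoint and cover U, so the missing block = U \ (union of shown blocks).
Union of shown blocks: {1, 3, 4, 5, 7}
Missing block = U \ (union) = {2, 6}

{2, 6}


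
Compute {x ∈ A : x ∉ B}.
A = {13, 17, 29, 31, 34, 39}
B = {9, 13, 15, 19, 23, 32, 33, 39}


Set A = {13, 17, 29, 31, 34, 39}
Set B = {9, 13, 15, 19, 23, 32, 33, 39}
Check each element of A against B:
13 ∈ B, 17 ∉ B (include), 29 ∉ B (include), 31 ∉ B (include), 34 ∉ B (include), 39 ∈ B
Elements of A not in B: {17, 29, 31, 34}

{17, 29, 31, 34}


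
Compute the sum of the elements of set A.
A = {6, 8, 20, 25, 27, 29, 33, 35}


Set A = {6, 8, 20, 25, 27, 29, 33, 35}
Sum = 6 + 8 + 20 + 25 + 27 + 29 + 33 + 35 = 183

183


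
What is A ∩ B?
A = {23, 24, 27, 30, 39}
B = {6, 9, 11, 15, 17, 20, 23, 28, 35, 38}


Set A = {23, 24, 27, 30, 39}
Set B = {6, 9, 11, 15, 17, 20, 23, 28, 35, 38}
A ∩ B includes only elements in both sets.
Check each element of A against B:
23 ✓, 24 ✗, 27 ✗, 30 ✗, 39 ✗
A ∩ B = {23}

{23}


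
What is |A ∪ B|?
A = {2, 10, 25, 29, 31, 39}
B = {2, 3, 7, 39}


Set A = {2, 10, 25, 29, 31, 39}, |A| = 6
Set B = {2, 3, 7, 39}, |B| = 4
A ∩ B = {2, 39}, |A ∩ B| = 2
|A ∪ B| = |A| + |B| - |A ∩ B| = 6 + 4 - 2 = 8

8


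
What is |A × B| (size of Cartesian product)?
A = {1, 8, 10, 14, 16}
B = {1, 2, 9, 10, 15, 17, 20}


Set A = {1, 8, 10, 14, 16} has 5 elements.
Set B = {1, 2, 9, 10, 15, 17, 20} has 7 elements.
|A × B| = |A| × |B| = 5 × 7 = 35

35


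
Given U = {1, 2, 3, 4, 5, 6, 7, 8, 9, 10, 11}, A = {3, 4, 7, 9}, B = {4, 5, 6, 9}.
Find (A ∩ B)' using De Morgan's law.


U = {1, 2, 3, 4, 5, 6, 7, 8, 9, 10, 11}
A = {3, 4, 7, 9}, B = {4, 5, 6, 9}
A ∩ B = {4, 9}
(A ∩ B)' = U \ (A ∩ B) = {1, 2, 3, 5, 6, 7, 8, 10, 11}
Verification via A' ∪ B': A' = {1, 2, 5, 6, 8, 10, 11}, B' = {1, 2, 3, 7, 8, 10, 11}
A' ∪ B' = {1, 2, 3, 5, 6, 7, 8, 10, 11} ✓

{1, 2, 3, 5, 6, 7, 8, 10, 11}


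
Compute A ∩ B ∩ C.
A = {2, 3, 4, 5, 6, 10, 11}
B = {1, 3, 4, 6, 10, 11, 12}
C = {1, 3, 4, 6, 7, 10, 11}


Set A = {2, 3, 4, 5, 6, 10, 11}
Set B = {1, 3, 4, 6, 10, 11, 12}
Set C = {1, 3, 4, 6, 7, 10, 11}
First, A ∩ B = {3, 4, 6, 10, 11}
Then, (A ∩ B) ∩ C = {3, 4, 6, 10, 11}

{3, 4, 6, 10, 11}


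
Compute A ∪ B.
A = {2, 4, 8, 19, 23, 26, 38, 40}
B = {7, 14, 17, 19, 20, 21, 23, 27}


Set A = {2, 4, 8, 19, 23, 26, 38, 40}
Set B = {7, 14, 17, 19, 20, 21, 23, 27}
A ∪ B includes all elements in either set.
Elements from A: {2, 4, 8, 19, 23, 26, 38, 40}
Elements from B not already included: {7, 14, 17, 20, 21, 27}
A ∪ B = {2, 4, 7, 8, 14, 17, 19, 20, 21, 23, 26, 27, 38, 40}

{2, 4, 7, 8, 14, 17, 19, 20, 21, 23, 26, 27, 38, 40}


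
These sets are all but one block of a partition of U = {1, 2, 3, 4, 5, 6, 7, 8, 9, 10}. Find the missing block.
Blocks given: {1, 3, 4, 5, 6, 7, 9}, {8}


U = {1, 2, 3, 4, 5, 6, 7, 8, 9, 10}
Shown blocks: {1, 3, 4, 5, 6, 7, 9}, {8}
A partition's blocks are pairwise disjoint and cover U, so the missing block = U \ (union of shown blocks).
Union of shown blocks: {1, 3, 4, 5, 6, 7, 8, 9}
Missing block = U \ (union) = {2, 10}

{2, 10}


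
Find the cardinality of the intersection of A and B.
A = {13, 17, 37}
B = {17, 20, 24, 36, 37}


Set A = {13, 17, 37}
Set B = {17, 20, 24, 36, 37}
A ∩ B = {17, 37}
|A ∩ B| = 2

2


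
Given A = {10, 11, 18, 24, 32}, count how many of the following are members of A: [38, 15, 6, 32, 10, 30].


Set A = {10, 11, 18, 24, 32}
Candidates: [38, 15, 6, 32, 10, 30]
Check each candidate:
38 ∉ A, 15 ∉ A, 6 ∉ A, 32 ∈ A, 10 ∈ A, 30 ∉ A
Count of candidates in A: 2

2


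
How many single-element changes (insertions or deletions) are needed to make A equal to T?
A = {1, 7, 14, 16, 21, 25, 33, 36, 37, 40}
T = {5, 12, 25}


Set A = {1, 7, 14, 16, 21, 25, 33, 36, 37, 40}
Set T = {5, 12, 25}
Elements to remove from A (in A, not in T): {1, 7, 14, 16, 21, 33, 36, 37, 40} → 9 removals
Elements to add to A (in T, not in A): {5, 12} → 2 additions
Total edits = 9 + 2 = 11

11


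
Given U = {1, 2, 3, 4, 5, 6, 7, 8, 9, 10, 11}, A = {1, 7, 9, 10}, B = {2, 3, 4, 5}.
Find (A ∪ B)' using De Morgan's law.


U = {1, 2, 3, 4, 5, 6, 7, 8, 9, 10, 11}
A = {1, 7, 9, 10}, B = {2, 3, 4, 5}
A ∪ B = {1, 2, 3, 4, 5, 7, 9, 10}
(A ∪ B)' = U \ (A ∪ B) = {6, 8, 11}
Verification via A' ∩ B': A' = {2, 3, 4, 5, 6, 8, 11}, B' = {1, 6, 7, 8, 9, 10, 11}
A' ∩ B' = {6, 8, 11} ✓

{6, 8, 11}


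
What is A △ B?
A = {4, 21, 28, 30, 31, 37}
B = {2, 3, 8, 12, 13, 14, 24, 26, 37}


Set A = {4, 21, 28, 30, 31, 37}
Set B = {2, 3, 8, 12, 13, 14, 24, 26, 37}
A △ B = (A \ B) ∪ (B \ A)
Elements in A but not B: {4, 21, 28, 30, 31}
Elements in B but not A: {2, 3, 8, 12, 13, 14, 24, 26}
A △ B = {2, 3, 4, 8, 12, 13, 14, 21, 24, 26, 28, 30, 31}

{2, 3, 4, 8, 12, 13, 14, 21, 24, 26, 28, 30, 31}


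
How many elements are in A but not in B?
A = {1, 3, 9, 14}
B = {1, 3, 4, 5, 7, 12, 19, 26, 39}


Set A = {1, 3, 9, 14}
Set B = {1, 3, 4, 5, 7, 12, 19, 26, 39}
A \ B = {9, 14}
|A \ B| = 2

2


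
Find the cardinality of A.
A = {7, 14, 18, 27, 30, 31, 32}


Set A = {7, 14, 18, 27, 30, 31, 32}
Listing elements: 7, 14, 18, 27, 30, 31, 32
Counting: 7 elements
|A| = 7

7


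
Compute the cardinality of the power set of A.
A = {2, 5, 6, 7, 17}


Set A = {2, 5, 6, 7, 17}
|A| = 5
The power set P(A) contains all subsets of A.
|P(A)| = 2^|A| = 2^5 = 32

32


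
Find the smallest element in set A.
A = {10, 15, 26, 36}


Set A = {10, 15, 26, 36}
Elements in ascending order: 10, 15, 26, 36
The smallest element is 10.

10


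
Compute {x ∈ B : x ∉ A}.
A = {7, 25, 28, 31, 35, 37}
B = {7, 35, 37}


Set A = {7, 25, 28, 31, 35, 37}
Set B = {7, 35, 37}
Check each element of B against A:
7 ∈ A, 35 ∈ A, 37 ∈ A
Elements of B not in A: {}

{}


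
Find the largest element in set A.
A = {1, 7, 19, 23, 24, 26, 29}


Set A = {1, 7, 19, 23, 24, 26, 29}
Elements in ascending order: 1, 7, 19, 23, 24, 26, 29
The largest element is 29.

29


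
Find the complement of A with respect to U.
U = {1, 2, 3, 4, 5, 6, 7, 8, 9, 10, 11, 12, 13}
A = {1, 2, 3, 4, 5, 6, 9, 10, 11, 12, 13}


Universal set U = {1, 2, 3, 4, 5, 6, 7, 8, 9, 10, 11, 12, 13}
Set A = {1, 2, 3, 4, 5, 6, 9, 10, 11, 12, 13}
A' = U \ A = elements in U but not in A
Checking each element of U:
1 (in A, exclude), 2 (in A, exclude), 3 (in A, exclude), 4 (in A, exclude), 5 (in A, exclude), 6 (in A, exclude), 7 (not in A, include), 8 (not in A, include), 9 (in A, exclude), 10 (in A, exclude), 11 (in A, exclude), 12 (in A, exclude), 13 (in A, exclude)
A' = {7, 8}

{7, 8}


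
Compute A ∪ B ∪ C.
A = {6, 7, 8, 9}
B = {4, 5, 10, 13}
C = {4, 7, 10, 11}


Set A = {6, 7, 8, 9}
Set B = {4, 5, 10, 13}
Set C = {4, 7, 10, 11}
First, A ∪ B = {4, 5, 6, 7, 8, 9, 10, 13}
Then, (A ∪ B) ∪ C = {4, 5, 6, 7, 8, 9, 10, 11, 13}

{4, 5, 6, 7, 8, 9, 10, 11, 13}


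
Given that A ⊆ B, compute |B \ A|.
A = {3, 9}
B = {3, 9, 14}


Set A = {3, 9}, |A| = 2
Set B = {3, 9, 14}, |B| = 3
Since A ⊆ B: B \ A = {14}
|B| - |A| = 3 - 2 = 1

1


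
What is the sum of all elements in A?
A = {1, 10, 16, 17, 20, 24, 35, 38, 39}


Set A = {1, 10, 16, 17, 20, 24, 35, 38, 39}
Sum = 1 + 10 + 16 + 17 + 20 + 24 + 35 + 38 + 39 = 200

200


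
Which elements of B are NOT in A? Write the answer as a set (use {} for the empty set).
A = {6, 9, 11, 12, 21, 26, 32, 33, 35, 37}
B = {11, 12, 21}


Set A = {6, 9, 11, 12, 21, 26, 32, 33, 35, 37}
Set B = {11, 12, 21}
Check each element of B against A:
11 ∈ A, 12 ∈ A, 21 ∈ A
Elements of B not in A: {}

{}


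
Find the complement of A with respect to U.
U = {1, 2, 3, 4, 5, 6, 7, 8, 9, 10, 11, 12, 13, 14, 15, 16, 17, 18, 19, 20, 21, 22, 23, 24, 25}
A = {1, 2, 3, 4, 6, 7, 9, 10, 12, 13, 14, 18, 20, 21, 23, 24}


Universal set U = {1, 2, 3, 4, 5, 6, 7, 8, 9, 10, 11, 12, 13, 14, 15, 16, 17, 18, 19, 20, 21, 22, 23, 24, 25}
Set A = {1, 2, 3, 4, 6, 7, 9, 10, 12, 13, 14, 18, 20, 21, 23, 24}
A' = U \ A = elements in U but not in A
Checking each element of U:
1 (in A, exclude), 2 (in A, exclude), 3 (in A, exclude), 4 (in A, exclude), 5 (not in A, include), 6 (in A, exclude), 7 (in A, exclude), 8 (not in A, include), 9 (in A, exclude), 10 (in A, exclude), 11 (not in A, include), 12 (in A, exclude), 13 (in A, exclude), 14 (in A, exclude), 15 (not in A, include), 16 (not in A, include), 17 (not in A, include), 18 (in A, exclude), 19 (not in A, include), 20 (in A, exclude), 21 (in A, exclude), 22 (not in A, include), 23 (in A, exclude), 24 (in A, exclude), 25 (not in A, include)
A' = {5, 8, 11, 15, 16, 17, 19, 22, 25}

{5, 8, 11, 15, 16, 17, 19, 22, 25}


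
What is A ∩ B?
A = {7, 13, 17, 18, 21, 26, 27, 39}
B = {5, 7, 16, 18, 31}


Set A = {7, 13, 17, 18, 21, 26, 27, 39}
Set B = {5, 7, 16, 18, 31}
A ∩ B includes only elements in both sets.
Check each element of A against B:
7 ✓, 13 ✗, 17 ✗, 18 ✓, 21 ✗, 26 ✗, 27 ✗, 39 ✗
A ∩ B = {7, 18}

{7, 18}


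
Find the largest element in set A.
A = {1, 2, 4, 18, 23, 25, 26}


Set A = {1, 2, 4, 18, 23, 25, 26}
Elements in ascending order: 1, 2, 4, 18, 23, 25, 26
The largest element is 26.

26


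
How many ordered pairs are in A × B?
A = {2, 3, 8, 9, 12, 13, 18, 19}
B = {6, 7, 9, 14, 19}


Set A = {2, 3, 8, 9, 12, 13, 18, 19} has 8 elements.
Set B = {6, 7, 9, 14, 19} has 5 elements.
|A × B| = |A| × |B| = 8 × 5 = 40

40


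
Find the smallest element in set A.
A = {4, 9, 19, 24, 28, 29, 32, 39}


Set A = {4, 9, 19, 24, 28, 29, 32, 39}
Elements in ascending order: 4, 9, 19, 24, 28, 29, 32, 39
The smallest element is 4.

4


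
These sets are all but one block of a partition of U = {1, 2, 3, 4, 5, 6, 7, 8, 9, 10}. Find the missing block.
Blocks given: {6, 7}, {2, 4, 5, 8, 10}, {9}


U = {1, 2, 3, 4, 5, 6, 7, 8, 9, 10}
Shown blocks: {6, 7}, {2, 4, 5, 8, 10}, {9}
A partition's blocks are pairwise disjoint and cover U, so the missing block = U \ (union of shown blocks).
Union of shown blocks: {2, 4, 5, 6, 7, 8, 9, 10}
Missing block = U \ (union) = {1, 3}

{1, 3}


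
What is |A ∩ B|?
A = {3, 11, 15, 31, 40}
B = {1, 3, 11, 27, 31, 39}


Set A = {3, 11, 15, 31, 40}
Set B = {1, 3, 11, 27, 31, 39}
A ∩ B = {3, 11, 31}
|A ∩ B| = 3

3


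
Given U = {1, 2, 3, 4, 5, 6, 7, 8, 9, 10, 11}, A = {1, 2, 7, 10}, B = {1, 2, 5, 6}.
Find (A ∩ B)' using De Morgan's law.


U = {1, 2, 3, 4, 5, 6, 7, 8, 9, 10, 11}
A = {1, 2, 7, 10}, B = {1, 2, 5, 6}
A ∩ B = {1, 2}
(A ∩ B)' = U \ (A ∩ B) = {3, 4, 5, 6, 7, 8, 9, 10, 11}
Verification via A' ∪ B': A' = {3, 4, 5, 6, 8, 9, 11}, B' = {3, 4, 7, 8, 9, 10, 11}
A' ∪ B' = {3, 4, 5, 6, 7, 8, 9, 10, 11} ✓

{3, 4, 5, 6, 7, 8, 9, 10, 11}
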